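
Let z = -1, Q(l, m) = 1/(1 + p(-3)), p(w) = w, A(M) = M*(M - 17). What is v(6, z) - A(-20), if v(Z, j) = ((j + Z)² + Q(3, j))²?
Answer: -559/4 ≈ -139.75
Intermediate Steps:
A(M) = M*(-17 + M)
Q(l, m) = -½ (Q(l, m) = 1/(1 - 3) = 1/(-2) = -½)
v(Z, j) = (-½ + (Z + j)²)² (v(Z, j) = ((j + Z)² - ½)² = ((Z + j)² - ½)² = (-½ + (Z + j)²)²)
v(6, z) - A(-20) = (-1 + 2*(6 - 1)²)²/4 - (-20)*(-17 - 20) = (-1 + 2*5²)²/4 - (-20)*(-37) = (-1 + 2*25)²/4 - 1*740 = (-1 + 50)²/4 - 740 = (¼)*49² - 740 = (¼)*2401 - 740 = 2401/4 - 740 = -559/4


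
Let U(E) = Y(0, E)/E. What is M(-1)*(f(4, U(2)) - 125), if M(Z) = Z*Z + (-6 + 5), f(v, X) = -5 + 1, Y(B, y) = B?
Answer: 0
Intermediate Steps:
U(E) = 0 (U(E) = 0/E = 0)
f(v, X) = -4
M(Z) = -1 + Z² (M(Z) = Z² - 1 = -1 + Z²)
M(-1)*(f(4, U(2)) - 125) = (-1 + (-1)²)*(-4 - 125) = (-1 + 1)*(-129) = 0*(-129) = 0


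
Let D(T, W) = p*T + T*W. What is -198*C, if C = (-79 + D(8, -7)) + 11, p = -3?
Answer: 29304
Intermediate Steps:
D(T, W) = -3*T + T*W
C = -148 (C = (-79 + 8*(-3 - 7)) + 11 = (-79 + 8*(-10)) + 11 = (-79 - 80) + 11 = -159 + 11 = -148)
-198*C = -198*(-148) = -1*(-29304) = 29304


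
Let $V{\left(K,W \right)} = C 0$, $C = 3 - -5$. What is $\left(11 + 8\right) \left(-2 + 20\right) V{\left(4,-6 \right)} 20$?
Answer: $0$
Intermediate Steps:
$C = 8$ ($C = 3 + 5 = 8$)
$V{\left(K,W \right)} = 0$ ($V{\left(K,W \right)} = 8 \cdot 0 = 0$)
$\left(11 + 8\right) \left(-2 + 20\right) V{\left(4,-6 \right)} 20 = \left(11 + 8\right) \left(-2 + 20\right) 0 \cdot 20 = 19 \cdot 18 \cdot 0 \cdot 20 = 342 \cdot 0 \cdot 20 = 0 \cdot 20 = 0$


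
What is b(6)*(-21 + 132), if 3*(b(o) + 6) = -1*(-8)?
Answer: -370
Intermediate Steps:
b(o) = -10/3 (b(o) = -6 + (-1*(-8))/3 = -6 + (1/3)*8 = -6 + 8/3 = -10/3)
b(6)*(-21 + 132) = -10*(-21 + 132)/3 = -10/3*111 = -370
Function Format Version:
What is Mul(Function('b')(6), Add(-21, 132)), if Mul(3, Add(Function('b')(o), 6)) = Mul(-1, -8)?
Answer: -370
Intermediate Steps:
Function('b')(o) = Rational(-10, 3) (Function('b')(o) = Add(-6, Mul(Rational(1, 3), Mul(-1, -8))) = Add(-6, Mul(Rational(1, 3), 8)) = Add(-6, Rational(8, 3)) = Rational(-10, 3))
Mul(Function('b')(6), Add(-21, 132)) = Mul(Rational(-10, 3), Add(-21, 132)) = Mul(Rational(-10, 3), 111) = -370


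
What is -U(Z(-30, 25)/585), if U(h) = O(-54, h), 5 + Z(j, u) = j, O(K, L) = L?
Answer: 7/117 ≈ 0.059829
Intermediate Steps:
Z(j, u) = -5 + j
U(h) = h
-U(Z(-30, 25)/585) = -(-5 - 30)/585 = -(-35)/585 = -1*(-7/117) = 7/117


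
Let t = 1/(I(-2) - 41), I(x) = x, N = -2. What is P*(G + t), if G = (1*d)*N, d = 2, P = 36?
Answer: -6228/43 ≈ -144.84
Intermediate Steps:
G = -4 (G = (1*2)*(-2) = 2*(-2) = -4)
t = -1/43 (t = 1/(-2 - 41) = 1/(-43) = -1/43 ≈ -0.023256)
P*(G + t) = 36*(-4 - 1/43) = 36*(-173/43) = -6228/43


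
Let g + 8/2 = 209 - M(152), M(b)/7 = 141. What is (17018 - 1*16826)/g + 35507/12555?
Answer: 12677957/4909005 ≈ 2.5826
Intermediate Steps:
M(b) = 987 (M(b) = 7*141 = 987)
g = -782 (g = -4 + (209 - 1*987) = -4 + (209 - 987) = -4 - 778 = -782)
(17018 - 1*16826)/g + 35507/12555 = (17018 - 1*16826)/(-782) + 35507/12555 = (17018 - 16826)*(-1/782) + 35507*(1/12555) = 192*(-1/782) + 35507/12555 = -96/391 + 35507/12555 = 12677957/4909005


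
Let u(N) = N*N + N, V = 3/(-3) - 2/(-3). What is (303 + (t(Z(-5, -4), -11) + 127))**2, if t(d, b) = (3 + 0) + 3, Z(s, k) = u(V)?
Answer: 190096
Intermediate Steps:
V = -1/3 (V = 3*(-1/3) - 2*(-1/3) = -1 + 2/3 = -1/3 ≈ -0.33333)
u(N) = N + N**2 (u(N) = N**2 + N = N + N**2)
Z(s, k) = -2/9 (Z(s, k) = -(1 - 1/3)/3 = -1/3*2/3 = -2/9)
t(d, b) = 6 (t(d, b) = 3 + 3 = 6)
(303 + (t(Z(-5, -4), -11) + 127))**2 = (303 + (6 + 127))**2 = (303 + 133)**2 = 436**2 = 190096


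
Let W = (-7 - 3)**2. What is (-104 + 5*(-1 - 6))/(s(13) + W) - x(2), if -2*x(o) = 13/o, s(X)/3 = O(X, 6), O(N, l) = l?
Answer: 489/236 ≈ 2.0720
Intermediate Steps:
s(X) = 18 (s(X) = 3*6 = 18)
x(o) = -13/(2*o)
W = 100 (W = (-10)**2 = 100)
(-104 + 5*(-1 - 6))/(s(13) + W) - x(2) = (-104 + 5*(-1 - 6))/(18 + 100) - (-13)/(2*2) = (-104 + 5*(-7))/118 - (-13)/(2*2) = (-104 - 35)*(1/118) - 1*(-13/4) = -139*1/118 + 13/4 = -139/118 + 13/4 = 489/236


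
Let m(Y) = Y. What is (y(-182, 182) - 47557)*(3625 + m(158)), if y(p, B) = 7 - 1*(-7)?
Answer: -179855169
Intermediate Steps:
y(p, B) = 14 (y(p, B) = 7 + 7 = 14)
(y(-182, 182) - 47557)*(3625 + m(158)) = (14 - 47557)*(3625 + 158) = -47543*3783 = -179855169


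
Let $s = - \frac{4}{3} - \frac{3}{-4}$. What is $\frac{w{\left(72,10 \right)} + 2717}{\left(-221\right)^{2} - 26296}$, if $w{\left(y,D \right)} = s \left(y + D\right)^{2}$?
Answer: $- \frac{3616}{67635} \approx -0.053463$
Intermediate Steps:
$s = - \frac{7}{12}$ ($s = \left(-4\right) \frac{1}{3} - - \frac{3}{4} = - \frac{4}{3} + \frac{3}{4} = - \frac{7}{12} \approx -0.58333$)
$w{\left(y,D \right)} = - \frac{7 \left(D + y\right)^{2}}{12}$ ($w{\left(y,D \right)} = - \frac{7 \left(y + D\right)^{2}}{12} = - \frac{7 \left(D + y\right)^{2}}{12}$)
$\frac{w{\left(72,10 \right)} + 2717}{\left(-221\right)^{2} - 26296} = \frac{- \frac{7 \left(10 + 72\right)^{2}}{12} + 2717}{\left(-221\right)^{2} - 26296} = \frac{- \frac{7 \cdot 82^{2}}{12} + 2717}{48841 - 26296} = \frac{\left(- \frac{7}{12}\right) 6724 + 2717}{22545} = \left(- \frac{11767}{3} + 2717\right) \frac{1}{22545} = \left(- \frac{3616}{3}\right) \frac{1}{22545} = - \frac{3616}{67635}$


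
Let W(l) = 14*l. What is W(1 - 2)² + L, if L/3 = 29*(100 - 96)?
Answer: 544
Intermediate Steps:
L = 348 (L = 3*(29*(100 - 96)) = 3*(29*4) = 3*116 = 348)
W(1 - 2)² + L = (14*(1 - 2))² + 348 = (14*(-1))² + 348 = (-14)² + 348 = 196 + 348 = 544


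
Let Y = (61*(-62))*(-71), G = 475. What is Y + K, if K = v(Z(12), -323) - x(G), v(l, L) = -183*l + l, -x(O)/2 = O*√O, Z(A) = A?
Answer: 266338 + 4750*√19 ≈ 2.8704e+5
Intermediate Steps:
x(O) = -2*O^(3/2) (x(O) = -2*O*√O = -2*O^(3/2))
v(l, L) = -182*l
K = -2184 + 4750*√19 (K = -182*12 - (-2)*475^(3/2) = -2184 - (-2)*2375*√19 = -2184 - (-4750)*√19 = -2184 + 4750*√19 ≈ 18521.)
Y = 268522 (Y = -3782*(-71) = 268522)
Y + K = 268522 + (-2184 + 4750*√19) = 266338 + 4750*√19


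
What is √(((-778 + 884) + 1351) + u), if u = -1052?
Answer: 9*√5 ≈ 20.125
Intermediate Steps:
√(((-778 + 884) + 1351) + u) = √(((-778 + 884) + 1351) - 1052) = √((106 + 1351) - 1052) = √(1457 - 1052) = √405 = 9*√5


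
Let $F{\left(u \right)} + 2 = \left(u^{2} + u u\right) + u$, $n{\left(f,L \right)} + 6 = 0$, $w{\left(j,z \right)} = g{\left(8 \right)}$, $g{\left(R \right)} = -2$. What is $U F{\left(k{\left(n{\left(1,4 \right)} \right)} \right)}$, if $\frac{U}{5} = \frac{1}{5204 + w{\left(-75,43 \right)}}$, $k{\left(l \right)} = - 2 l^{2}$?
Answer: $\frac{25735}{2601} \approx 9.8943$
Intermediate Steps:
$w{\left(j,z \right)} = -2$
$n{\left(f,L \right)} = -6$ ($n{\left(f,L \right)} = -6 + 0 = -6$)
$F{\left(u \right)} = -2 + u + 2 u^{2}$ ($F{\left(u \right)} = -2 + \left(\left(u^{2} + u u\right) + u\right) = -2 + \left(\left(u^{2} + u^{2}\right) + u\right) = -2 + \left(2 u^{2} + u\right) = -2 + \left(u + 2 u^{2}\right) = -2 + u + 2 u^{2}$)
$U = \frac{5}{5202}$ ($U = \frac{5}{5204 - 2} = \frac{5}{5202} \approx 0.00096117$)
$U F{\left(k{\left(n{\left(1,4 \right)} \right)} \right)} = \frac{5 \left(-2 - 2 \left(-6\right)^{2} + 2 \left(- 2 \left(-6\right)^{2}\right)^{2}\right)}{5202} = \frac{5 \left(-2 - 72 + 2 \left(\left(-2\right) 36\right)^{2}\right)}{5202} = \frac{5 \left(-2 - 72 + 2 \left(-72\right)^{2}\right)}{5202} = \frac{5 \left(-2 - 72 + 2 \cdot 5184\right)}{5202} = \frac{5 \left(-2 - 72 + 10368\right)}{5202} = \frac{5}{5202} \cdot 10294 = \frac{25735}{2601}$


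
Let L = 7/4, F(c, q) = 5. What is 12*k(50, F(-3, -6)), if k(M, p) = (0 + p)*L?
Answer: 105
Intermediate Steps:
L = 7/4 (L = 7*(¼) = 7/4 ≈ 1.7500)
k(M, p) = 7*p/4 (k(M, p) = (0 + p)*(7/4) = p*(7/4) = 7*p/4)
12*k(50, F(-3, -6)) = 12*((7/4)*5) = 12*(35/4) = 105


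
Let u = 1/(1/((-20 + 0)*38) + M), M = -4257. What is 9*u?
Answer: -6840/3235321 ≈ -0.0021142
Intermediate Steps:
u = -760/3235321 (u = 1/(1/((-20 + 0)*38) - 4257) = 1/(1/(-20*38) - 4257) = 1/(1/(-760) - 4257) = 1/(-1/760 - 4257) = 1/(-3235321/760) = -760/3235321 ≈ -0.00023491)
9*u = 9*(-760/3235321) = -6840/3235321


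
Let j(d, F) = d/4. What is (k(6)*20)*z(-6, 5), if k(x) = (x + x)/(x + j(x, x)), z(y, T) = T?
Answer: 160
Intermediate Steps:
j(d, F) = d/4 (j(d, F) = d*(¼) = d/4)
k(x) = 8/5 (k(x) = (x + x)/(x + x/4) = (2*x)/((5*x/4)) = (2*x)*(4/(5*x)) = 8/5)
(k(6)*20)*z(-6, 5) = ((8/5)*20)*5 = 32*5 = 160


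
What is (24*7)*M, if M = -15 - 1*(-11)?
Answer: -672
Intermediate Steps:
M = -4 (M = -15 + 11 = -4)
(24*7)*M = (24*7)*(-4) = 168*(-4) = -672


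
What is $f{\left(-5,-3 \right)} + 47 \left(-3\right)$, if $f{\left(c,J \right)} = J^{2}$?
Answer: $-132$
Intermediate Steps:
$f{\left(-5,-3 \right)} + 47 \left(-3\right) = \left(-3\right)^{2} + 47 \left(-3\right) = 9 - 141 = -132$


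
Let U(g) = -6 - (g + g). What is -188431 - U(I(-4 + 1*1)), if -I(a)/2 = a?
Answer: -188413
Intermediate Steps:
I(a) = -2*a
U(g) = -6 - 2*g
-188431 - U(I(-4 + 1*1)) = -188431 - (-6 - (-4)*(-4 + 1*1)) = -188431 - (-6 - (-4)*(-4 + 1)) = -188431 - (-6 - (-4)*(-3)) = -188431 - (-6 - 2*6) = -188431 - (-6 - 12) = -188431 - 1*(-18) = -188431 + 18 = -188413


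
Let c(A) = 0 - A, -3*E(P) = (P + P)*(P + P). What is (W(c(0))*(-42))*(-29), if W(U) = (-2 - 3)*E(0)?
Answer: 0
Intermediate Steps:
E(P) = -4*P²/3 (E(P) = -(P + P)*(P + P)/3 = -2*P*2*P/3 = -4*P²/3)
c(A) = -A
W(U) = 0 (W(U) = (-2 - 3)*(-4/3*0²) = -(-20)*0/3 = -5*0 = 0)
(W(c(0))*(-42))*(-29) = (0*(-42))*(-29) = 0*(-29) = 0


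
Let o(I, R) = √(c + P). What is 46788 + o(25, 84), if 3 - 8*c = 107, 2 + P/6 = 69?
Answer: 46788 + √389 ≈ 46808.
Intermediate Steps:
P = 402 (P = -12 + 6*69 = -12 + 414 = 402)
c = -13 (c = 3/8 - ⅛*107 = 3/8 - 107/8 = -13)
o(I, R) = √389 (o(I, R) = √(-13 + 402) = √389)
46788 + o(25, 84) = 46788 + √389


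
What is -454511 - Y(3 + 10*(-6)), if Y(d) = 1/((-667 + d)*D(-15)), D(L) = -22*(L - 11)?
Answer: -188225731407/414128 ≈ -4.5451e+5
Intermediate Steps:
D(L) = 242 - 22*L (D(L) = -22*(-11 + L) = 242 - 22*L)
Y(d) = 1/(572*(-667 + d)) (Y(d) = 1/((-667 + d)*(242 - 22*(-15))) = 1/((-667 + d)*(242 + 330)) = 1/((-667 + d)*572) = (1/572)/(-667 + d) = 1/(572*(-667 + d)))
-454511 - Y(3 + 10*(-6)) = -454511 - 1/(572*(-667 + (3 + 10*(-6)))) = -454511 - 1/(572*(-667 + (3 - 60))) = -454511 - 1/(572*(-667 - 57)) = -454511 - 1/(572*(-724)) = -454511 - (-1)/(572*724) = -454511 - 1*(-1/414128) = -454511 + 1/414128 = -188225731407/414128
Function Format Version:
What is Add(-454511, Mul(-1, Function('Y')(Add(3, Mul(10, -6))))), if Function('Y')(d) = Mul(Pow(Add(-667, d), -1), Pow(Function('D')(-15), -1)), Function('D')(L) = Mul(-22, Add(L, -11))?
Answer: Rational(-188225731407, 414128) ≈ -4.5451e+5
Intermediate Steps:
Function('D')(L) = Add(242, Mul(-22, L)) (Function('D')(L) = Mul(-22, Add(-11, L)) = Add(242, Mul(-22, L)))
Function('Y')(d) = Mul(Rational(1, 572), Pow(Add(-667, d), -1)) (Function('Y')(d) = Mul(Pow(Add(-667, d), -1), Pow(Add(242, Mul(-22, -15)), -1)) = Mul(Pow(Add(-667, d), -1), Pow(Add(242, 330), -1)) = Mul(Pow(Add(-667, d), -1), Pow(572, -1)) = Mul(Pow(Add(-667, d), -1), Rational(1, 572)) = Mul(Rational(1, 572), Pow(Add(-667, d), -1)))
Add(-454511, Mul(-1, Function('Y')(Add(3, Mul(10, -6))))) = Add(-454511, Mul(-1, Mul(Rational(1, 572), Pow(Add(-667, Add(3, Mul(10, -6))), -1)))) = Add(-454511, Mul(-1, Mul(Rational(1, 572), Pow(Add(-667, Add(3, -60)), -1)))) = Add(-454511, Mul(-1, Mul(Rational(1, 572), Pow(Add(-667, -57), -1)))) = Add(-454511, Mul(-1, Mul(Rational(1, 572), Pow(-724, -1)))) = Add(-454511, Mul(-1, Mul(Rational(1, 572), Rational(-1, 724)))) = Add(-454511, Mul(-1, Rational(-1, 414128))) = Add(-454511, Rational(1, 414128)) = Rational(-188225731407, 414128)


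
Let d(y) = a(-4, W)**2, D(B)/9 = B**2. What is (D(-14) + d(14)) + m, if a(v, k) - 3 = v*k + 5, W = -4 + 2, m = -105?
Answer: 1915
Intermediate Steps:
D(B) = 9*B**2
W = -2
a(v, k) = 8 + k*v (a(v, k) = 3 + (v*k + 5) = 3 + (k*v + 5) = 3 + (5 + k*v) = 8 + k*v)
d(y) = 256 (d(y) = (8 - 2*(-4))**2 = (8 + 8)**2 = 16**2 = 256)
(D(-14) + d(14)) + m = (9*(-14)**2 + 256) - 105 = (9*196 + 256) - 105 = (1764 + 256) - 105 = 2020 - 105 = 1915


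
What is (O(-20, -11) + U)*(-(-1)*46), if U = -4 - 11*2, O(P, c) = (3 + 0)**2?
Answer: -782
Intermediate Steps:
O(P, c) = 9 (O(P, c) = 3**2 = 9)
U = -26 (U = -4 - 22 = -26)
(O(-20, -11) + U)*(-(-1)*46) = (9 - 26)*(-(-1)*46) = -(-17)*(-46) = -17*46 = -782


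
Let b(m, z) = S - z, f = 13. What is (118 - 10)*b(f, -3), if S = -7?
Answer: -432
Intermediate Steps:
b(m, z) = -7 - z
(118 - 10)*b(f, -3) = (118 - 10)*(-7 - 1*(-3)) = 108*(-7 + 3) = 108*(-4) = -432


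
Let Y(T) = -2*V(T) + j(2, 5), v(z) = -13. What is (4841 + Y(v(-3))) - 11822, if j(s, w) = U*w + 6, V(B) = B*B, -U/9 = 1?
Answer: -7358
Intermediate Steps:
U = -9 (U = -9*1 = -9)
V(B) = B**2
j(s, w) = 6 - 9*w (j(s, w) = -9*w + 6 = 6 - 9*w)
Y(T) = -39 - 2*T**2 (Y(T) = -2*T**2 + (6 - 9*5) = -2*T**2 + (6 - 45) = -2*T**2 - 39 = -39 - 2*T**2)
(4841 + Y(v(-3))) - 11822 = (4841 + (-39 - 2*(-13)**2)) - 11822 = (4841 + (-39 - 2*169)) - 11822 = (4841 + (-39 - 338)) - 11822 = (4841 - 377) - 11822 = 4464 - 11822 = -7358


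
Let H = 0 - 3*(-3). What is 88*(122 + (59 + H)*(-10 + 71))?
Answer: 375760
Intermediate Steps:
H = 9 (H = 0 + 9 = 9)
88*(122 + (59 + H)*(-10 + 71)) = 88*(122 + (59 + 9)*(-10 + 71)) = 88*(122 + 68*61) = 88*(122 + 4148) = 88*4270 = 375760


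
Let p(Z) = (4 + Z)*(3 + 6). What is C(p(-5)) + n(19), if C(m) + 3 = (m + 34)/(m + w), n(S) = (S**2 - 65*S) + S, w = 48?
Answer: -33437/39 ≈ -857.36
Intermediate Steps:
p(Z) = 36 + 9*Z (p(Z) = (4 + Z)*9 = 36 + 9*Z)
n(S) = S**2 - 64*S
C(m) = -3 + (34 + m)/(48 + m) (C(m) = -3 + (m + 34)/(m + 48) = -3 + (34 + m)/(48 + m))
C(p(-5)) + n(19) = 2*(-55 - (36 + 9*(-5)))/(48 + (36 + 9*(-5))) + 19*(-64 + 19) = 2*(-55 - (36 - 45))/(48 + (36 - 45)) + 19*(-45) = 2*(-55 - 1*(-9))/(48 - 9) - 855 = 2*(-55 + 9)/39 - 855 = 2*(1/39)*(-46) - 855 = -92/39 - 855 = -33437/39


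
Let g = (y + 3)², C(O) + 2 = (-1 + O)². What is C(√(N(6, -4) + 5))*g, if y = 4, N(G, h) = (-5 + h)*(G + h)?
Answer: -686 - 98*I*√13 ≈ -686.0 - 353.34*I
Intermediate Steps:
C(O) = -2 + (-1 + O)²
g = 49 (g = (4 + 3)² = 7² = 49)
C(√(N(6, -4) + 5))*g = (-2 + (-1 + √(((-4)² - 5*6 - 5*(-4) + 6*(-4)) + 5))²)*49 = (-2 + (-1 + √((16 - 30 + 20 - 24) + 5))²)*49 = (-2 + (-1 + √(-18 + 5))²)*49 = (-2 + (-1 + √(-13))²)*49 = (-2 + (-1 + I*√13)²)*49 = -98 + 49*(-1 + I*√13)²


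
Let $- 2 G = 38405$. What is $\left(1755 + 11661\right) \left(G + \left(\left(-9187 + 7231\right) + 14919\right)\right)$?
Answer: $-83709132$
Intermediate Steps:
$G = - \frac{38405}{2}$ ($G = \left(- \frac{1}{2}\right) 38405 = - \frac{38405}{2} \approx -19203.0$)
$\left(1755 + 11661\right) \left(G + \left(\left(-9187 + 7231\right) + 14919\right)\right) = \left(1755 + 11661\right) \left(- \frac{38405}{2} + \left(\left(-9187 + 7231\right) + 14919\right)\right) = 13416 \left(- \frac{38405}{2} + \left(-1956 + 14919\right)\right) = 13416 \left(- \frac{38405}{2} + 12963\right) = 13416 \left(- \frac{12479}{2}\right) = -83709132$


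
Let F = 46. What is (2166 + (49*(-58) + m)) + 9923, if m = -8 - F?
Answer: 9193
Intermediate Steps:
m = -54 (m = -8 - 1*46 = -8 - 46 = -54)
(2166 + (49*(-58) + m)) + 9923 = (2166 + (49*(-58) - 54)) + 9923 = (2166 + (-2842 - 54)) + 9923 = (2166 - 2896) + 9923 = -730 + 9923 = 9193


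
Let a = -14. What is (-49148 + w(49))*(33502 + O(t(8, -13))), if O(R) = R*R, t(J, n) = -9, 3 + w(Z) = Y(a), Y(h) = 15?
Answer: -1650134288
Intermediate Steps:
w(Z) = 12 (w(Z) = -3 + 15 = 12)
O(R) = R²
(-49148 + w(49))*(33502 + O(t(8, -13))) = (-49148 + 12)*(33502 + (-9)²) = -49136*(33502 + 81) = -49136*33583 = -1650134288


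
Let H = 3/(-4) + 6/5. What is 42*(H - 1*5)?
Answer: -1911/10 ≈ -191.10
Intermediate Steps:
H = 9/20 (H = 3*(-1/4) + 6*(1/5) = -3/4 + 6/5 = 9/20 ≈ 0.45000)
42*(H - 1*5) = 42*(9/20 - 1*5) = 42*(9/20 - 5) = 42*(-91/20) = -1911/10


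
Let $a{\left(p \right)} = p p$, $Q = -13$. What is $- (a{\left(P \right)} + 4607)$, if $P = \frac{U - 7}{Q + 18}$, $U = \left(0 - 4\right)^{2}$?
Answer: $- \frac{115256}{25} \approx -4610.2$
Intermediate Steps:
$U = 16$ ($U = \left(-4\right)^{2} = 16$)
$P = \frac{9}{5}$ ($P = \frac{16 - 7}{-13 + 18} = \frac{9}{5} \approx 1.8$)
$a{\left(p \right)} = p^{2}$
$- (a{\left(P \right)} + 4607) = - (\left(\frac{9}{5}\right)^{2} + 4607) = - (\frac{81}{25} + 4607) = \left(-1\right) \frac{115256}{25} = - \frac{115256}{25}$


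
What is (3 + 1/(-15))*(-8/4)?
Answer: -88/15 ≈ -5.8667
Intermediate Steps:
(3 + 1/(-15))*(-8/4) = (3 - 1/15)*(-8*1/4) = (44/15)*(-2) = -88/15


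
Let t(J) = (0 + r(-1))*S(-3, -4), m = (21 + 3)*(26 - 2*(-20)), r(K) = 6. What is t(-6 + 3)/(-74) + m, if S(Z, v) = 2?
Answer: 58602/37 ≈ 1583.8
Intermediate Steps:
m = 1584 (m = 24*(26 + 40) = 24*66 = 1584)
t(J) = 12 (t(J) = (0 + 6)*2 = 6*2 = 12)
t(-6 + 3)/(-74) + m = 12/(-74) + 1584 = 12*(-1/74) + 1584 = -6/37 + 1584 = 58602/37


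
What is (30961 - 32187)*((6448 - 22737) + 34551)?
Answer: -22389212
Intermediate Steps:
(30961 - 32187)*((6448 - 22737) + 34551) = -1226*(-16289 + 34551) = -1226*18262 = -22389212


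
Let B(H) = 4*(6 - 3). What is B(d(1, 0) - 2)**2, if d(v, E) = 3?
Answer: 144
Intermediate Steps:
B(H) = 12 (B(H) = 4*3 = 12)
B(d(1, 0) - 2)**2 = 12**2 = 144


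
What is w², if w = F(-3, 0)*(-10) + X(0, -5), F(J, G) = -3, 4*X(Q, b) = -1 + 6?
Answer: 15625/16 ≈ 976.56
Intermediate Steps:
X(Q, b) = 5/4 (X(Q, b) = (-1 + 6)/4 = (¼)*5 = 5/4)
w = 125/4 (w = -3*(-10) + 5/4 = 30 + 5/4 = 125/4 ≈ 31.250)
w² = (125/4)² = 15625/16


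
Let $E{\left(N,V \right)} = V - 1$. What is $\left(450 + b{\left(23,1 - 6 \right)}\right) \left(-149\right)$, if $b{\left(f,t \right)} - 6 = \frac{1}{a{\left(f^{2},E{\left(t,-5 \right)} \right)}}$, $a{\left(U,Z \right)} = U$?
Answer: $- \frac{35942525}{529} \approx -67944.0$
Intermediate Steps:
$E{\left(N,V \right)} = -1 + V$ ($E{\left(N,V \right)} = V - 1 = -1 + V$)
$b{\left(f,t \right)} = 6 + \frac{1}{f^{2}}$
$\left(450 + b{\left(23,1 - 6 \right)}\right) \left(-149\right) = \left(450 + \left(6 + \frac{1}{529}\right)\right) \left(-149\right) = \left(450 + \frac{3175}{529}\right) \left(-149\right) = \frac{241225}{529} \left(-149\right) = - \frac{35942525}{529}$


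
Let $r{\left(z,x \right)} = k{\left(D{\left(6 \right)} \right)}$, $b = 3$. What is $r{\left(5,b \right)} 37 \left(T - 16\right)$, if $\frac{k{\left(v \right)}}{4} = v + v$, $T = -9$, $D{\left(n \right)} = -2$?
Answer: $14800$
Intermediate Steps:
$k{\left(v \right)} = 8 v$ ($k{\left(v \right)} = 4 \left(v + v\right) = 4 \cdot 2 v = 8 v$)
$r{\left(z,x \right)} = -16$ ($r{\left(z,x \right)} = 8 \left(-2\right) = -16$)
$r{\left(5,b \right)} 37 \left(T - 16\right) = \left(-16\right) 37 \left(-9 - 16\right) = - 592 \left(-9 - 16\right) = \left(-592\right) \left(-25\right) = 14800$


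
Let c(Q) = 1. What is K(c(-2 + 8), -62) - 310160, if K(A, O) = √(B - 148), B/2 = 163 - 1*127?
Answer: -310160 + 2*I*√19 ≈ -3.1016e+5 + 8.7178*I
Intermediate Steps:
B = 72 (B = 2*(163 - 1*127) = 2*(163 - 127) = 2*36 = 72)
K(A, O) = 2*I*√19 (K(A, O) = √(72 - 148) = √(-76) = 2*I*√19)
K(c(-2 + 8), -62) - 310160 = 2*I*√19 - 310160 = -310160 + 2*I*√19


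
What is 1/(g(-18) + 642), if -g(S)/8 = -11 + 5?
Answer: 1/690 ≈ 0.0014493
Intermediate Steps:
g(S) = 48 (g(S) = -8*(-11 + 5) = -8*(-6) = 48)
1/(g(-18) + 642) = 1/(48 + 642) = 1/690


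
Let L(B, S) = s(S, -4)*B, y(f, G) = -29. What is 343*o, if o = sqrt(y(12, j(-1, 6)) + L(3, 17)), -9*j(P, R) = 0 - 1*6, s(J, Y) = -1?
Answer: 1372*I*sqrt(2) ≈ 1940.3*I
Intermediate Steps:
j(P, R) = 2/3 (j(P, R) = -(0 - 1*6)/9 = -(0 - 6)/9 = -1/9*(-6) = 2/3)
L(B, S) = -B
o = 4*I*sqrt(2) (o = sqrt(-29 - 1*3) = sqrt(-29 - 3) = sqrt(-32) = 4*I*sqrt(2) ≈ 5.6569*I)
343*o = 343*(4*I*sqrt(2)) = 1372*I*sqrt(2)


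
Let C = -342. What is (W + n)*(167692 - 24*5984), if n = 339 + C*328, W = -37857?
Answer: -3604032744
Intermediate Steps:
n = -111837 (n = 339 - 342*328 = 339 - 112176 = -111837)
(W + n)*(167692 - 24*5984) = (-37857 - 111837)*(167692 - 24*5984) = -149694*(167692 - 143616) = -149694*24076 = -3604032744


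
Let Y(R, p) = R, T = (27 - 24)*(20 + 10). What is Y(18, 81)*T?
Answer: 1620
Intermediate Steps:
T = 90 (T = 3*30 = 90)
Y(18, 81)*T = 18*90 = 1620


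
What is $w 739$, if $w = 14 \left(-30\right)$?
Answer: $-310380$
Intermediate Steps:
$w = -420$
$w 739 = \left(-420\right) 739 = -310380$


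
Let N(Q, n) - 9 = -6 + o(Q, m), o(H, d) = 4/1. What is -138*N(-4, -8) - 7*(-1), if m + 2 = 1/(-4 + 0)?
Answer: -959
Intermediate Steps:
m = -9/4 (m = -2 + 1/(-4 + 0) = -2 + 1/(-4) = -2 - ¼ = -9/4 ≈ -2.2500)
o(H, d) = 4 (o(H, d) = 4*1 = 4)
N(Q, n) = 7 (N(Q, n) = 9 + (-6 + 4) = 9 - 2 = 7)
-138*N(-4, -8) - 7*(-1) = -138*7 - 7*(-1) = -966 + 7 = -959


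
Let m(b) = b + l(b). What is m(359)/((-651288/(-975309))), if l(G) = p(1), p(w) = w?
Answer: 14629635/27137 ≈ 539.10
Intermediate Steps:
l(G) = 1
m(b) = 1 + b (m(b) = b + 1 = 1 + b)
m(359)/((-651288/(-975309))) = (1 + 359)/((-651288/(-975309))) = 360/((-651288*(-1/975309))) = 360/(217096/325103) = 360*(325103/217096) = 14629635/27137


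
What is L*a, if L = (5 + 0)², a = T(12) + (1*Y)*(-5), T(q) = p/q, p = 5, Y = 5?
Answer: -7375/12 ≈ -614.58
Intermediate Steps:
T(q) = 5/q
a = -295/12 (a = 5/12 + (1*5)*(-5) = 5*(1/12) + 5*(-5) = 5/12 - 25 = -295/12 ≈ -24.583)
L = 25 (L = 5² = 25)
L*a = 25*(-295/12) = -7375/12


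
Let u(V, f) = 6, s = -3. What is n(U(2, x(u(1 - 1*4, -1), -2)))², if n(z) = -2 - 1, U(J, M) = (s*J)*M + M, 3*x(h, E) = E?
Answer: 9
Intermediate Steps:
x(h, E) = E/3
U(J, M) = M - 3*J*M (U(J, M) = (-3*J)*M + M = -3*J*M + M = M - 3*J*M)
n(z) = -3
n(U(2, x(u(1 - 1*4, -1), -2)))² = (-3)² = 9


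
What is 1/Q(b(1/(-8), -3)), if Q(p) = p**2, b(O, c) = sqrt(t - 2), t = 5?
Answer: 1/3 ≈ 0.33333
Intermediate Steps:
b(O, c) = sqrt(3) (b(O, c) = sqrt(5 - 2) = sqrt(3))
1/Q(b(1/(-8), -3)) = 1/((sqrt(3))**2) = 1/3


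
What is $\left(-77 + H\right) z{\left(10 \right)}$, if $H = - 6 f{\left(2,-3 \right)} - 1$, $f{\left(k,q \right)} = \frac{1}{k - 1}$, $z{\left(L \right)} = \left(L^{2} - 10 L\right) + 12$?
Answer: $-1008$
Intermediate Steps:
$z{\left(L \right)} = 12 + L^{2} - 10 L$
$f{\left(k,q \right)} = \frac{1}{-1 + k}$
$H = -7$ ($H = - \frac{6}{-1 + 2} - 1 = - \frac{6}{1} - 1 = \left(-6\right) 1 - 1 = -6 - 1 = -7$)
$\left(-77 + H\right) z{\left(10 \right)} = \left(-77 - 7\right) \left(12 + 10^{2} - 100\right) = - 84 \left(12 + 100 - 100\right) = \left(-84\right) 12 = -1008$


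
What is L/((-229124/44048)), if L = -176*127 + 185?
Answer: 244103004/57281 ≈ 4261.5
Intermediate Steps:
L = -22167 (L = -22352 + 185 = -22167)
L/((-229124/44048)) = -22167/((-229124/44048)) = -22167/((-229124*1/44048)) = -22167/(-57281/11012) = -22167*(-11012/57281) = 244103004/57281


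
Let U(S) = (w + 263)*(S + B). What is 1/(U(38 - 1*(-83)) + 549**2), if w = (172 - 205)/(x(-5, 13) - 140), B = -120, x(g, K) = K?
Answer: 127/38311361 ≈ 3.3149e-6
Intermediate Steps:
w = 33/127 (w = (172 - 205)/(13 - 140) = -33/(-127) = -33*(-1/127) = 33/127 ≈ 0.25984)
U(S) = -4012080/127 + 33434*S/127 (U(S) = (33/127 + 263)*(S - 120) = 33434*(-120 + S)/127 = -4012080/127 + 33434*S/127)
1/(U(38 - 1*(-83)) + 549**2) = 1/((-4012080/127 + 33434*(38 - 1*(-83))/127) + 549**2) = 1/((-4012080/127 + 33434*(38 + 83)/127) + 301401) = 1/((-4012080/127 + (33434/127)*121) + 301401) = 1/((-4012080/127 + 4045514/127) + 301401) = 1/(33434/127 + 301401) = 1/(38311361/127) = 127/38311361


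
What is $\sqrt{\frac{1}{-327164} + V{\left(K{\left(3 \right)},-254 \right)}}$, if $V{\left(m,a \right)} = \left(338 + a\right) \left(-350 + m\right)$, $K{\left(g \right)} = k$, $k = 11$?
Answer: $\frac{i \sqrt{761991298018415}}{163582} \approx 168.75 i$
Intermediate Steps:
$K{\left(g \right)} = 11$
$V{\left(m,a \right)} = \left(-350 + m\right) \left(338 + a\right)$
$\sqrt{\frac{1}{-327164} + V{\left(K{\left(3 \right)},-254 \right)}} = \sqrt{\frac{1}{-327164} - 28476} = \sqrt{- \frac{1}{327164} + \left(-118300 + 88900 + 3718 - 2794\right)} = \sqrt{- \frac{1}{327164} - 28476} = \sqrt{- \frac{9316322065}{327164}} = \frac{i \sqrt{761991298018415}}{163582}$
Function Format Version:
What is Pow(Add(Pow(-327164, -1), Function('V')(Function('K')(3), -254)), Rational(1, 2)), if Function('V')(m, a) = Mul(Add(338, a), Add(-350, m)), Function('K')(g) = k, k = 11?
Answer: Mul(Rational(1, 163582), I, Pow(761991298018415, Rational(1, 2))) ≈ Mul(168.75, I)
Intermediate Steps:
Function('K')(g) = 11
Function('V')(m, a) = Mul(Add(-350, m), Add(338, a))
Pow(Add(Pow(-327164, -1), Function('V')(Function('K')(3), -254)), Rational(1, 2)) = Pow(Add(Pow(-327164, -1), Add(-118300, Mul(-350, -254), Mul(338, 11), Mul(-254, 11))), Rational(1, 2)) = Pow(Add(Rational(-1, 327164), Add(-118300, 88900, 3718, -2794)), Rational(1, 2)) = Pow(Add(Rational(-1, 327164), -28476), Rational(1, 2)) = Pow(Rational(-9316322065, 327164), Rational(1, 2)) = Mul(Rational(1, 163582), I, Pow(761991298018415, Rational(1, 2)))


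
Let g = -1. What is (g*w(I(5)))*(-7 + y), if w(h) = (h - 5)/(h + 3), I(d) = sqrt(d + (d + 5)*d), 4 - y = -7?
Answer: -140/23 + 16*sqrt(55)/23 ≈ -0.92786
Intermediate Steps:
y = 11 (y = 4 - 1*(-7) = 4 + 7 = 11)
I(d) = sqrt(d + d*(5 + d)) (I(d) = sqrt(d + (5 + d)*d) = sqrt(d + d*(5 + d)))
w(h) = (-5 + h)/(3 + h)
(g*w(I(5)))*(-7 + y) = (-(-5 + sqrt(5*(6 + 5)))/(3 + sqrt(5*(6 + 5))))*(-7 + 11) = -(-5 + sqrt(5*11))/(3 + sqrt(5*11))*4 = -(-5 + sqrt(55))/(3 + sqrt(55))*4 = -4*(-5 + sqrt(55))/(3 + sqrt(55))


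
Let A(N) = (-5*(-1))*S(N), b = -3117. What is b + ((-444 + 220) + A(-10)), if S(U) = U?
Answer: -3391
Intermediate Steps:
A(N) = 5*N (A(N) = (-5*(-1))*N = 5*N)
b + ((-444 + 220) + A(-10)) = -3117 + ((-444 + 220) + 5*(-10)) = -3117 + (-224 - 50) = -3117 - 274 = -3391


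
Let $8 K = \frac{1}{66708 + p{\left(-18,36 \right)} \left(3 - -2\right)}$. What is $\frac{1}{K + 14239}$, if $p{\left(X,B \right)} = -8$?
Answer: $\frac{533344}{7594285217} \approx 7.023 \cdot 10^{-5}$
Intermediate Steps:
$K = \frac{1}{533344}$ ($K = \frac{1}{8 \left(66708 - 8 \left(3 - -2\right)\right)} = \frac{1}{8 \left(66708 - 8 \left(3 + 2\right)\right)} = \frac{1}{8 \left(66708 - 40\right)} = \frac{1}{8 \cdot 66668} = \frac{1}{8} \cdot \frac{1}{66668} = \frac{1}{533344} \approx 1.875 \cdot 10^{-6}$)
$\frac{1}{K + 14239} = \frac{1}{\frac{1}{533344} + 14239} = \frac{1}{\frac{7594285217}{533344}} = \frac{533344}{7594285217}$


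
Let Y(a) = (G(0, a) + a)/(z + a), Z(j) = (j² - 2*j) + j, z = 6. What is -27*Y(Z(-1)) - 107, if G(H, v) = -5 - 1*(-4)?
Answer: -883/8 ≈ -110.38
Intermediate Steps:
G(H, v) = -1 (G(H, v) = -5 + 4 = -1)
Z(j) = j² - j
Y(a) = (-1 + a)/(6 + a)
-27*Y(Z(-1)) - 107 = -27*(-1 - (-1 - 1))/(6 - (-1 - 1)) - 107 = -27*(-1 - 1*(-2))/(6 - 1*(-2)) - 107 = -27*(-1 + 2)/(6 + 2) - 107 = -27/8 - 107 = -883/8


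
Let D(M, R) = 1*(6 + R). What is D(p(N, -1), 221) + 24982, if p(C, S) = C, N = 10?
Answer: 25209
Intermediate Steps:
D(M, R) = 6 + R
D(p(N, -1), 221) + 24982 = (6 + 221) + 24982 = 227 + 24982 = 25209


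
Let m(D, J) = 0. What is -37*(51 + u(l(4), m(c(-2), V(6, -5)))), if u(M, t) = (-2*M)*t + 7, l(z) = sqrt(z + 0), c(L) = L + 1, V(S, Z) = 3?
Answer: -2146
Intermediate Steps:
c(L) = 1 + L
l(z) = sqrt(z)
u(M, t) = 7 - 2*M*t (u(M, t) = -2*M*t + 7 = 7 - 2*M*t)
-37*(51 + u(l(4), m(c(-2), V(6, -5)))) = -37*(51 + (7 - 2*sqrt(4)*0)) = -37*(51 + (7 - 2*2*0)) = -37*(51 + (7 + 0)) = -37*(51 + 7) = -37*58 = -2146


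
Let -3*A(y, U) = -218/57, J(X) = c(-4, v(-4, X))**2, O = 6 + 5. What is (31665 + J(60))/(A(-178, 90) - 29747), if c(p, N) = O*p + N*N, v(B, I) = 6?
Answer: -5425659/5086519 ≈ -1.0667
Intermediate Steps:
O = 11
c(p, N) = N**2 + 11*p (c(p, N) = 11*p + N*N = 11*p + N**2 = N**2 + 11*p)
J(X) = 64 (J(X) = (6**2 + 11*(-4))**2 = (36 - 44)**2 = (-8)**2 = 64)
A(y, U) = 218/171 (A(y, U) = -(-218)/(3*57) = -1/3*(-218/57) = 218/171)
(31665 + J(60))/(A(-178, 90) - 29747) = (31665 + 64)/(218/171 - 29747) = 31729/(-5086519/171) = 31729*(-171/5086519) = -5425659/5086519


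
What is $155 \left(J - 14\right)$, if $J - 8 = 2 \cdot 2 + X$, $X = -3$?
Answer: $-775$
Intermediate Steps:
$J = 9$ ($J = 8 + \left(2 \cdot 2 - 3\right) = 8 + \left(4 - 3\right) = 8 + 1 = 9$)
$155 \left(J - 14\right) = 155 \left(9 - 14\right) = 155 \left(-5\right) = -775$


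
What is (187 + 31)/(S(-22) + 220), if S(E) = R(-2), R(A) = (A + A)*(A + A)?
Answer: 109/118 ≈ 0.92373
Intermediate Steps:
R(A) = 4*A² (R(A) = (2*A)*(2*A) = 4*A²)
S(E) = 16 (S(E) = 4*(-2)² = 4*4 = 16)
(187 + 31)/(S(-22) + 220) = (187 + 31)/(16 + 220) = 218/236 = 218*(1/236) = 109/118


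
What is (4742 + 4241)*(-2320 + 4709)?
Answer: 21460387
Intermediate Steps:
(4742 + 4241)*(-2320 + 4709) = 8983*2389 = 21460387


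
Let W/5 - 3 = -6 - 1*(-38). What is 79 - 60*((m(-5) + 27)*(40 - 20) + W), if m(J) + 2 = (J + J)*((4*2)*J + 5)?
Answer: -460421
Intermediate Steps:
W = 175 (W = 15 + 5*(-6 - 1*(-38)) = 15 + 5*(-6 + 38) = 15 + 5*32 = 15 + 160 = 175)
m(J) = -2 + 2*J*(5 + 8*J) (m(J) = -2 + (J + J)*((4*2)*J + 5) = -2 + (2*J)*(8*J + 5) = -2 + (2*J)*(5 + 8*J) = -2 + 2*J*(5 + 8*J))
79 - 60*((m(-5) + 27)*(40 - 20) + W) = 79 - 60*(((-2 + 10*(-5) + 16*(-5)²) + 27)*(40 - 20) + 175) = 79 - 60*(((-2 - 50 + 16*25) + 27)*20 + 175) = 79 - 60*(((-2 - 50 + 400) + 27)*20 + 175) = 79 - 60*((348 + 27)*20 + 175) = 79 - 60*(375*20 + 175) = 79 - 60*(7500 + 175) = 79 - 60*7675 = 79 - 460500 = -460421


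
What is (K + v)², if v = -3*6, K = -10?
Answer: 784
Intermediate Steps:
v = -18
(K + v)² = (-10 - 18)² = (-28)² = 784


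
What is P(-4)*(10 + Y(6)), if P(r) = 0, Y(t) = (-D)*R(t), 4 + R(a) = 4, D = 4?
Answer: 0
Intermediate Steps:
R(a) = 0 (R(a) = -4 + 4 = 0)
Y(t) = 0 (Y(t) = -1*4*0 = -4*0 = 0)
P(-4)*(10 + Y(6)) = 0*(10 + 0) = 0*10 = 0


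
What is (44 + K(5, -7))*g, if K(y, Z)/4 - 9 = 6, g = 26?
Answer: 2704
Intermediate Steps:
K(y, Z) = 60 (K(y, Z) = 36 + 4*6 = 36 + 24 = 60)
(44 + K(5, -7))*g = (44 + 60)*26 = 104*26 = 2704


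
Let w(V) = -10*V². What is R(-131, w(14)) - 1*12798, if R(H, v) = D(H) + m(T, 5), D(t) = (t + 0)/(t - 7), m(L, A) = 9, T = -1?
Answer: -1764751/138 ≈ -12788.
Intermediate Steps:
D(t) = t/(-7 + t)
R(H, v) = 9 + H/(-7 + H) (R(H, v) = H/(-7 + H) + 9 = 9 + H/(-7 + H))
R(-131, w(14)) - 1*12798 = (-63 + 10*(-131))/(-7 - 131) - 1*12798 = (-63 - 1310)/(-138) - 12798 = -1/138*(-1373) - 12798 = 1373/138 - 12798 = -1764751/138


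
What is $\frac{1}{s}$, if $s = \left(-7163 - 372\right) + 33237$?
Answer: $\frac{1}{25702} \approx 3.8907 \cdot 10^{-5}$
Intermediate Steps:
$s = 25702$ ($s = -7535 + 33237 = 25702$)
$\frac{1}{s} = \frac{1}{25702}$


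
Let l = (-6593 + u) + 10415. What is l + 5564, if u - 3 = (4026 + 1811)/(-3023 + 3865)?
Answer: 7911375/842 ≈ 9395.9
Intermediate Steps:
u = 8363/842 (u = 3 + (4026 + 1811)/(-3023 + 3865) = 3 + 5837/842 = 8363/842 ≈ 9.9323)
l = 3226487/842 (l = (-6593 + 8363/842) + 10415 = -5542943/842 + 10415 = 3226487/842 ≈ 3831.9)
l + 5564 = 3226487/842 + 5564 = 7911375/842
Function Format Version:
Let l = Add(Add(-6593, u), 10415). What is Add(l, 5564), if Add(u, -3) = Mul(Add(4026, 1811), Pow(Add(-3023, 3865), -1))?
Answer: Rational(7911375, 842) ≈ 9395.9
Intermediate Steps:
u = Rational(8363, 842) (u = Add(3, Mul(Add(4026, 1811), Pow(Add(-3023, 3865), -1))) = Add(3, Mul(5837, Pow(842, -1))) = Add(3, Mul(5837, Rational(1, 842))) = Add(3, Rational(5837, 842)) = Rational(8363, 842) ≈ 9.9323)
l = Rational(3226487, 842) (l = Add(Add(-6593, Rational(8363, 842)), 10415) = Add(Rational(-5542943, 842), 10415) = Rational(3226487, 842) ≈ 3831.9)
Add(l, 5564) = Add(Rational(3226487, 842), 5564) = Rational(7911375, 842)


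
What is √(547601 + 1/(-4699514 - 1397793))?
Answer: √20358245969518107342/6097307 ≈ 740.00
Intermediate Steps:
√(547601 + 1/(-4699514 - 1397793)) = √(547601 + 1/(-6097307)) = √(547601 - 1/6097307) = √(3338891410506/6097307) = √20358245969518107342/6097307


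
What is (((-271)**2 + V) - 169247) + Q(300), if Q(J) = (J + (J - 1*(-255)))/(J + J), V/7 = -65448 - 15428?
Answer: -26477463/40 ≈ -6.6194e+5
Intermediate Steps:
V = -566132 (V = 7*(-65448 - 15428) = 7*(-80876) = -566132)
Q(J) = (255 + 2*J)/(2*J) (Q(J) = (J + (J + 255))/((2*J)) = (J + (255 + J))*(1/(2*J)) = (255 + 2*J)*(1/(2*J)) = (255 + 2*J)/(2*J))
(((-271)**2 + V) - 169247) + Q(300) = (((-271)**2 - 566132) - 169247) + (255/2 + 300)/300 = ((73441 - 566132) - 169247) + (1/300)*(855/2) = (-492691 - 169247) + 57/40 = -661938 + 57/40 = -26477463/40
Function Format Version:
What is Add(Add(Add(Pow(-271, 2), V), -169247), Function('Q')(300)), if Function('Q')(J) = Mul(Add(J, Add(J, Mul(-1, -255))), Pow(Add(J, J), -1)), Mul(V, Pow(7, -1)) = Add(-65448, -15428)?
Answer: Rational(-26477463, 40) ≈ -6.6194e+5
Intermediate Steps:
V = -566132 (V = Mul(7, Add(-65448, -15428)) = Mul(7, -80876) = -566132)
Function('Q')(J) = Mul(Rational(1, 2), Pow(J, -1), Add(255, Mul(2, J))) (Function('Q')(J) = Mul(Add(J, Add(J, 255)), Pow(Mul(2, J), -1)) = Mul(Add(J, Add(255, J)), Mul(Rational(1, 2), Pow(J, -1))) = Mul(Add(255, Mul(2, J)), Mul(Rational(1, 2), Pow(J, -1))) = Mul(Rational(1, 2), Pow(J, -1), Add(255, Mul(2, J))))
Add(Add(Add(Pow(-271, 2), V), -169247), Function('Q')(300)) = Add(Add(Add(Pow(-271, 2), -566132), -169247), Mul(Pow(300, -1), Add(Rational(255, 2), 300))) = Add(Add(Add(73441, -566132), -169247), Mul(Rational(1, 300), Rational(855, 2))) = Add(Add(-492691, -169247), Rational(57, 40)) = Add(-661938, Rational(57, 40)) = Rational(-26477463, 40)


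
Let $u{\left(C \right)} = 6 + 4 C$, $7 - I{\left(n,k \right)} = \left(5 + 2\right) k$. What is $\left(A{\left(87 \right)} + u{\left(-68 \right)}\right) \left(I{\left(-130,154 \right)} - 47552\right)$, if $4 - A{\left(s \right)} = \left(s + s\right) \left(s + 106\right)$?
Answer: $1645596812$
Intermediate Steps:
$I{\left(n,k \right)} = 7 - 7 k$ ($I{\left(n,k \right)} = 7 - \left(5 + 2\right) k = 7 - 7 k$)
$A{\left(s \right)} = 4 - 2 s \left(106 + s\right)$ ($A{\left(s \right)} = 4 - \left(s + s\right) \left(s + 106\right) = 4 - 2 s \left(106 + s\right)$)
$\left(A{\left(87 \right)} + u{\left(-68 \right)}\right) \left(I{\left(-130,154 \right)} - 47552\right) = \left(\left(4 - 18444 - 2 \cdot 87^{2}\right) + \left(6 + 4 \left(-68\right)\right)\right) \left(\left(7 - 1078\right) - 47552\right) = \left(\left(4 - 18444 - 15138\right) + \left(6 - 272\right)\right) \left(\left(7 - 1078\right) - 47552\right) = \left(\left(4 - 18444 - 15138\right) - 266\right) \left(-1071 - 47552\right) = \left(-33578 - 266\right) \left(-48623\right) = \left(-33844\right) \left(-48623\right) = 1645596812$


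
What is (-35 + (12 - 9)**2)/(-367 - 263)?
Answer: 13/315 ≈ 0.041270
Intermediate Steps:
(-35 + (12 - 9)**2)/(-367 - 263) = (-35 + 3**2)/(-630) = (-35 + 9)*(-1/630) = -26*(-1/630) = 13/315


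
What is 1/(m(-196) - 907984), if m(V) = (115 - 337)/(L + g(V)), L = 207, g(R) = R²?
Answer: -38623/35069066254 ≈ -1.1013e-6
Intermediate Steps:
m(V) = -222/(207 + V²) (m(V) = (115 - 337)/(207 + V²) = -222/(207 + V²))
1/(m(-196) - 907984) = 1/(-222/(207 + (-196)²) - 907984) = 1/(-222/(207 + 38416) - 907984) = 1/(-222/38623 - 907984) = 1/(-35069066254/38623) = -38623/35069066254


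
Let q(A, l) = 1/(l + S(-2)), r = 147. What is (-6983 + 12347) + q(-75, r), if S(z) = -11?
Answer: 729505/136 ≈ 5364.0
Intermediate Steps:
q(A, l) = 1/(-11 + l) (q(A, l) = 1/(l - 11) = 1/(-11 + l))
(-6983 + 12347) + q(-75, r) = (-6983 + 12347) + 1/(-11 + 147) = 5364 + 1/136 = 729505/136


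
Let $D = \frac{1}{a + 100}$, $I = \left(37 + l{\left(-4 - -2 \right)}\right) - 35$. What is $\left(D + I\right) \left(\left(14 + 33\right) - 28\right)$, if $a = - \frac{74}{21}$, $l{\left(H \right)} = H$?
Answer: $\frac{399}{2026} \approx 0.19694$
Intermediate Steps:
$a = - \frac{74}{21}$ ($a = \left(-74\right) \frac{1}{21} = - \frac{74}{21} \approx -3.5238$)
$I = 0$ ($I = \left(37 - 2\right) - 35 = 35 - 35 = 0$)
$D = \frac{21}{2026}$ ($D = \frac{1}{- \frac{74}{21} + 100} = \frac{1}{\frac{2026}{21}} = \frac{21}{2026} \approx 0.010365$)
$\left(D + I\right) \left(\left(14 + 33\right) - 28\right) = \left(\frac{21}{2026} + 0\right) \left(\left(14 + 33\right) - 28\right) = \frac{21 \left(47 - 28\right)}{2026} = \frac{21}{2026} \cdot 19 = \frac{399}{2026}$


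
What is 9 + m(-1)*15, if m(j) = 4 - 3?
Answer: 24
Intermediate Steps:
m(j) = 1
9 + m(-1)*15 = 9 + 1*15 = 9 + 15 = 24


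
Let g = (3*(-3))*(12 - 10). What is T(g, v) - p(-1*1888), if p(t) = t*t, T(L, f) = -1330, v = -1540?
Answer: -3565874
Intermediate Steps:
g = -18 (g = -9*2 = -18)
p(t) = t**2
T(g, v) - p(-1*1888) = -1330 - (-1*1888)**2 = -1330 - 1*(-1888)**2 = -1330 - 1*3564544 = -1330 - 3564544 = -3565874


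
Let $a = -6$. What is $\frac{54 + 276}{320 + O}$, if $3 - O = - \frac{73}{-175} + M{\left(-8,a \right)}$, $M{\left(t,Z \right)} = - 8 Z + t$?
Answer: $\frac{9625}{8242} \approx 1.1678$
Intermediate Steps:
$M{\left(t,Z \right)} = t - 8 Z$
$O = - \frac{6548}{175}$ ($O = 3 - \left(- \frac{73}{-175} - -40\right) = 3 - \left(\left(-73\right) \left(- \frac{1}{175}\right) + \left(-8 + 48\right)\right) = 3 - \left(\frac{73}{175} + 40\right) = 3 - \frac{7073}{175} = - \frac{6548}{175} \approx -37.417$)
$\frac{54 + 276}{320 + O} = \frac{54 + 276}{320 - \frac{6548}{175}} = \frac{330}{\frac{49452}{175}} = 330 \cdot \frac{175}{49452} = \frac{9625}{8242}$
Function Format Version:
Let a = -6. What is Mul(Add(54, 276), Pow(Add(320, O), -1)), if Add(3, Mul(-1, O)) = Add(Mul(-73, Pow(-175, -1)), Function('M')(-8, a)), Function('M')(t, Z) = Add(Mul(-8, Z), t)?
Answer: Rational(9625, 8242) ≈ 1.1678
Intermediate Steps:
Function('M')(t, Z) = Add(t, Mul(-8, Z))
O = Rational(-6548, 175) (O = Add(3, Mul(-1, Add(Mul(-73, Pow(-175, -1)), Add(-8, Mul(-8, -6))))) = Add(3, Mul(-1, Add(Mul(-73, Rational(-1, 175)), Add(-8, 48)))) = Add(3, Mul(-1, Add(Rational(73, 175), 40))) = Add(3, Mul(-1, Rational(7073, 175))) = Add(3, Rational(-7073, 175)) = Rational(-6548, 175) ≈ -37.417)
Mul(Add(54, 276), Pow(Add(320, O), -1)) = Mul(Add(54, 276), Pow(Add(320, Rational(-6548, 175)), -1)) = Mul(330, Pow(Rational(49452, 175), -1)) = Mul(330, Rational(175, 49452)) = Rational(9625, 8242)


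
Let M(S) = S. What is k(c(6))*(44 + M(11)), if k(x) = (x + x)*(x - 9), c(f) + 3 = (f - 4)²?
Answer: -880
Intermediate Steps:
c(f) = -3 + (-4 + f)² (c(f) = -3 + (f - 4)² = -3 + (-4 + f)²)
k(x) = 2*x*(-9 + x) (k(x) = (2*x)*(-9 + x) = 2*x*(-9 + x))
k(c(6))*(44 + M(11)) = (2*(-3 + (-4 + 6)²)*(-9 + (-3 + (-4 + 6)²)))*(44 + 11) = (2*(-3 + 2²)*(-9 + (-3 + 2²)))*55 = (2*(-3 + 4)*(-9 + (-3 + 4)))*55 = (2*1*(-9 + 1))*55 = (2*1*(-8))*55 = -16*55 = -880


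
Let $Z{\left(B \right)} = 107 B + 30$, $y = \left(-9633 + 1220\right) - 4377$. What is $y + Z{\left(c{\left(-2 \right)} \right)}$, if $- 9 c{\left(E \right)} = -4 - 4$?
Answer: $- \frac{113984}{9} \approx -12665.0$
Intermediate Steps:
$c{\left(E \right)} = \frac{8}{9}$ ($c{\left(E \right)} = - \frac{-4 - 4}{9} = \left(- \frac{1}{9}\right) \left(-8\right) = \frac{8}{9}$)
$y = -12790$ ($y = -8413 - 4377 = -12790$)
$Z{\left(B \right)} = 30 + 107 B$
$y + Z{\left(c{\left(-2 \right)} \right)} = -12790 + \left(30 + 107 \cdot \frac{8}{9}\right) = -12790 + \left(30 + \frac{856}{9}\right) = -12790 + \frac{1126}{9} = - \frac{113984}{9}$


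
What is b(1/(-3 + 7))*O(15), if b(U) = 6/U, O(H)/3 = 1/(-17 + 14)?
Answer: -24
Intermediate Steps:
O(H) = -1 (O(H) = 3/(-17 + 14) = 3/(-3) = 3*(-⅓) = -1)
b(1/(-3 + 7))*O(15) = (6/(1/(-3 + 7)))*(-1) = (6/(1/4))*(-1) = (6/(¼))*(-1) = (6*4)*(-1) = 24*(-1) = -24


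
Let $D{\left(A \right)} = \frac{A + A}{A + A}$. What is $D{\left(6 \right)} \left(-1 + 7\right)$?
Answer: $6$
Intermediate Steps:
$D{\left(A \right)} = 1$ ($D{\left(A \right)} = \frac{2 A}{2 A} = 2 A \frac{1}{2 A} = 1$)
$D{\left(6 \right)} \left(-1 + 7\right) = 1 \left(-1 + 7\right) = 1 \cdot 6 = 6$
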